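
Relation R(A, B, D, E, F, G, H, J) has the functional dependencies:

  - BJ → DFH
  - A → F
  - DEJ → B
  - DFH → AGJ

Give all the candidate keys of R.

Attribute E never appears on the right-hand side of any dependency, so E must belong to every candidate key.
{E}⁺ = {E}, which is not all of the schema, so we must add further attributes.
{B, E, J}⁺: BJ→DFH adds D, F, H; DFH→AGJ adds A, G → {A, B, D, E, F, G, H, J}.
{D, E, J}⁺: DEJ→B adds B; BJ→DFH adds F, H; DFH→AGJ adds A, G → {A, B, D, E, F, G, H, J}.
{A, D, E, H}⁺: A→F adds F; DFH→AGJ adds G, J; DEJ→B adds B → {A, B, D, E, F, G, H, J}.
{D, E, F, H}⁺: DFH→AGJ adds A, G, J; DEJ→B adds B → {A, B, D, E, F, G, H, J}.

(B, E, J), (D, E, J), (A, D, E, H), (D, E, F, H)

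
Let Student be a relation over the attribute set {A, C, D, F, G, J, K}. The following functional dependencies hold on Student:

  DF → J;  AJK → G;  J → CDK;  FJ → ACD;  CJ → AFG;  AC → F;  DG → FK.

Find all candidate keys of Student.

(J), (D, F), (D, G), (A, C, D)

{J}⁺: J→CDK adds C, D, K; CJ→AFG adds A, F, G → {A, C, D, F, G, J, K}.
{D, F}⁺: DF→J adds J; J→CDK adds C, K; FJ→ACD adds A; CJ→AFG adds G → {A, C, D, F, G, J, K}. Minimal: {F}⁺ = {F}; {D}⁺ = {D} — none reach the full schema.
{D, G}⁺: DG→FK adds F, K; DF→J adds J; J→CDK adds C; FJ→ACD adds A → {A, C, D, F, G, J, K}. Minimal: {G}⁺ = {G}; {D}⁺ = {D} — none reach the full schema.
{A, C, D}⁺: AC→F adds F; DF→J adds J; J→CDK adds K; CJ→AFG adds G → {A, C, D, F, G, J, K}. Minimal: {C, D}⁺ = {C, D}; {A, D}⁺ = {A, D}; {A, C}⁺ = {A, C, F} — none reach the full schema.
Any other superkey contains one of these as a subset, so there are no further candidate keys.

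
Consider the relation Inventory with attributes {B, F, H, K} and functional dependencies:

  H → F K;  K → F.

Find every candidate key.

Attributes B, H never appear on any right-hand side, so every candidate key must contain {B, H}.
{B, H}⁺ = {B, F, H, K}, which is all of the schema, so {B, H} is the only candidate key.

{B, H}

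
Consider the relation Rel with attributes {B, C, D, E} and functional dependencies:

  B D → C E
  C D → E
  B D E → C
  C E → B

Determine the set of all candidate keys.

(B, D), (C, D)

Attribute D never appears on the right-hand side of any dependency, so D must belong to every candidate key.
{D}⁺ = {D}, which is not all of the schema, so we must add further attributes.
{B, D}⁺: BD→CE adds C, E → {B, C, D, E}. Minimal: {D}⁺ = {D}; {B}⁺ = {B} — none reach the full schema.
{C, D}⁺: CD→E adds E; CE→B adds B → {B, C, D, E}. Minimal: {D}⁺ = {D}; {C}⁺ = {C} — none reach the full schema.
Any other superkey contains one of these as a subset, so there are no further candidate keys.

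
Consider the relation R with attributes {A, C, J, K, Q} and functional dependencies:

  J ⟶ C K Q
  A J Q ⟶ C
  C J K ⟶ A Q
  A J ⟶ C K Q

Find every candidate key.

J

Attribute J never appears on the right-hand side of any dependency, so J must belong to every candidate key.
{J}⁺ = {A, C, J, K, Q}, which is all of the schema, so {J} is the only candidate key.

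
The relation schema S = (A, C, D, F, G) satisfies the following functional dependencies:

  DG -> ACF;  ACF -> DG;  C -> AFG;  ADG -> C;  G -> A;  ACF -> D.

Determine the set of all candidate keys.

{C}⁺: C→AFG adds A, F, G; ACF→D adds D → {A, C, D, F, G}.
{D, G}⁺: DG→ACF adds A, C, F → {A, C, D, F, G}. Minimal: {G}⁺ = {A, G}; {D}⁺ = {D} — none reach the full schema.

C; DG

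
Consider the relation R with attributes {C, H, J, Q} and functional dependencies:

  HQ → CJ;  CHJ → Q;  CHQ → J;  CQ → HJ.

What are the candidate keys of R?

CQ; HQ; CHJ

{C, Q}⁺: CQ→HJ adds H, J → {C, H, J, Q}.
{H, Q}⁺: HQ→CJ adds C, J → {C, H, J, Q}.
{C, H, J}⁺: CHJ→Q adds Q → {C, H, J, Q}.
Any other superkey contains one of these as a subset, so there are no further candidate keys.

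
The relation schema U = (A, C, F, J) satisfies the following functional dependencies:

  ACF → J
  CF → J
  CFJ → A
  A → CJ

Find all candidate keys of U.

AF, CF

Attribute F never appears on the right-hand side of any dependency, so F must belong to every candidate key.
{F}⁺ = {F}, which is not all of the schema, so we must add further attributes.
{A, F}⁺: A→CJ adds C, J → {A, C, F, J}. Minimal: {F}⁺ = {F}; {A}⁺ = {A, C, J} — none reach the full schema.
{C, F}⁺: CF→J adds J; CFJ→A adds A → {A, C, F, J}. Minimal: {F}⁺ = {F}; {C}⁺ = {C} — none reach the full schema.
Any other superkey contains one of these as a subset, so there are no further candidate keys.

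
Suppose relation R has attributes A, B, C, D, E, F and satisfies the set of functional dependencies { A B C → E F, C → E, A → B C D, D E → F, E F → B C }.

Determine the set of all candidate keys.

Attribute A never appears on the right-hand side of any dependency, so A must belong to every candidate key.
{A}⁺ = {A, B, C, D, E, F}, which is all of the schema, so {A} is the only candidate key.

{A}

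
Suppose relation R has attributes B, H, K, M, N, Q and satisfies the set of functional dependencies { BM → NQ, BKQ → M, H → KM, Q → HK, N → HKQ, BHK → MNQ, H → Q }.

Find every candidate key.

(B, H), (B, M), (B, N), (B, Q)

{B, H}⁺: H→KM adds K, M; BHK→MNQ adds N, Q → {B, H, K, M, N, Q}. Minimal: {H}⁺ = {H, K, M, Q}; {B}⁺ = {B} — none reach the full schema.
{B, M}⁺: BM→NQ adds N, Q; Q→HK adds H, K → {B, H, K, M, N, Q}. Minimal: {M}⁺ = {M}; {B}⁺ = {B} — none reach the full schema.
{B, N}⁺: N→HKQ adds H, K, Q; BHK→MNQ adds M → {B, H, K, M, N, Q}. Minimal: {N}⁺ = {H, K, M, N, Q}; {B}⁺ = {B} — none reach the full schema.
{B, Q}⁺: Q→HK adds H, K; BHK→MNQ adds M, N → {B, H, K, M, N, Q}. Minimal: {Q}⁺ = {H, K, M, Q}; {B}⁺ = {B} — none reach the full schema.
Any other superkey contains one of these as a subset, so there are no further candidate keys.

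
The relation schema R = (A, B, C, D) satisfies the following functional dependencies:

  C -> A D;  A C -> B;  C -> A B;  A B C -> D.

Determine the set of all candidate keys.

(C)

Attribute C never appears on the right-hand side of any dependency, so C must belong to every candidate key.
{C}⁺ = {A, B, C, D}, which is all of the schema, so {C} is the only candidate key.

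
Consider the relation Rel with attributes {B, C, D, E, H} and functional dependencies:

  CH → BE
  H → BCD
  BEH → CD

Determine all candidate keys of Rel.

Attribute H never appears on the right-hand side of any dependency, so H must belong to every candidate key.
{H}⁺ = {B, C, D, E, H}, which is all of the schema, so {H} is the only candidate key.

{H}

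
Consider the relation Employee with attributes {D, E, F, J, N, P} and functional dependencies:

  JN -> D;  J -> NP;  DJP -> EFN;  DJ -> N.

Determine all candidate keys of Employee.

Attribute J never appears on the right-hand side of any dependency, so J must belong to every candidate key.
{J}⁺ = {D, E, F, J, N, P}, which is all of the schema, so {J} is the only candidate key.

J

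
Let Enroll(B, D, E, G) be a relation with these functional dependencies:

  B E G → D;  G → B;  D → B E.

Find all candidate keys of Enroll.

(D, G), (E, G)

Attribute G never appears on the right-hand side of any dependency, so G must belong to every candidate key.
{G}⁺ = {B, G}, which is not all of the schema, so we must add further attributes.
{D, G}⁺: G→B adds B; D→BE adds E → {B, D, E, G}. Minimal: {G}⁺ = {B, G}; {D}⁺ = {B, D, E} — none reach the full schema.
{E, G}⁺: G→B adds B; BEG→D adds D → {B, D, E, G}. Minimal: {G}⁺ = {B, G}; {E}⁺ = {E} — none reach the full schema.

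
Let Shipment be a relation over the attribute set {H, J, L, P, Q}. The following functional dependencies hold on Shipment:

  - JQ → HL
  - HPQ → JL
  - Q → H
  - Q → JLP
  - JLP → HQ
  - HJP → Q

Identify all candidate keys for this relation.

Q; HJP; JLP

{Q}⁺: Q→H adds H; Q→JLP adds J, L, P → {H, J, L, P, Q}.
{H, J, P}⁺: HJP→Q adds Q; JQ→HL adds L → {H, J, L, P, Q}.
{J, L, P}⁺: JLP→HQ adds H, Q → {H, J, L, P, Q}.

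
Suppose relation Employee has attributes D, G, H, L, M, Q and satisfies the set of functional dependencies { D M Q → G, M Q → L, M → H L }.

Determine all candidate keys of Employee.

Attributes D, M, Q never appear on any right-hand side, so every candidate key must contain {D, M, Q}.
{D, M, Q}⁺ = {D, G, H, L, M, Q}, which is all of the schema, so {D, M, Q} is the only candidate key.

{D, M, Q}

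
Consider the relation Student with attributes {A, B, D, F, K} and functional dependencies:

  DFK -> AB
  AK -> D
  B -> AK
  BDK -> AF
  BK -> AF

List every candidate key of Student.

(B); (A, F, K); (D, F, K)

{B}⁺: B→AK adds A, K; BK→AF adds F; AK→D adds D → {A, B, D, F, K}.
{A, F, K}⁺: AK→D adds D; DFK→AB adds B → {A, B, D, F, K}. Minimal: {F, K}⁺ = {F, K}; {A, K}⁺ = {A, D, K}; {A, F}⁺ = {A, F} — none reach the full schema.
{D, F, K}⁺: DFK→AB adds A, B → {A, B, D, F, K}. Minimal: {F, K}⁺ = {F, K}; {D, K}⁺ = {D, K}; {D, F}⁺ = {D, F} — none reach the full schema.
Any other superkey contains one of these as a subset, so there are no further candidate keys.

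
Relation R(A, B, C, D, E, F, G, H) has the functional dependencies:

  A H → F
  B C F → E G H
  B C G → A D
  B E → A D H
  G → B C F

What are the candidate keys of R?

{G}⁺: G→BCF adds B, C, F; BCF→EGH adds E, H; BCG→AD adds A, D → {A, B, C, D, E, F, G, H}.
{B, C, E}⁺: BE→ADH adds A, D, H; AH→F adds F; BCF→EGH adds G → {A, B, C, D, E, F, G, H}. Minimal: {C, E}⁺ = {C, E}; {B, E}⁺ = {A, B, D, E, F, H}; {B, C}⁺ = {B, C} — none reach the full schema.
{B, C, F}⁺: BCF→EGH adds E, G, H; BCG→AD adds A, D → {A, B, C, D, E, F, G, H}. Minimal: {C, F}⁺ = {C, F}; {B, F}⁺ = {B, F}; {B, C}⁺ = {B, C} — none reach the full schema.
{A, B, C, H}⁺: AH→F adds F; BCF→EGH adds E, G; BCG→AD adds D → {A, B, C, D, E, F, G, H}. Minimal: {B, C, H}⁺ = {B, C, H}; {A, C, H}⁺ = {A, C, F, H}; {A, B, H}⁺ = {A, B, F, H}; … — none reach the full schema.

{G}, {B, C, E}, {B, C, F}, {A, B, C, H}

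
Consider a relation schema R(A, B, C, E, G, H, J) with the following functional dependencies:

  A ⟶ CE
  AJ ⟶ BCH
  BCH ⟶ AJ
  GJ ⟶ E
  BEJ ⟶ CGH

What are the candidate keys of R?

{A, J}; {A, B, H}; {B, C, H}; {B, E, J}; {B, G, J}

{A, J}⁺: A→CE adds C, E; AJ→BCH adds B, H; BEJ→CGH adds G → {A, B, C, E, G, H, J}. Minimal: {J}⁺ = {J}; {A}⁺ = {A, C, E} — none reach the full schema.
{A, B, H}⁺: A→CE adds C, E; BCH→AJ adds J; BEJ→CGH adds G → {A, B, C, E, G, H, J}. Minimal: {B, H}⁺ = {B, H}; {A, H}⁺ = {A, C, E, H}; {A, B}⁺ = {A, B, C, E} — none reach the full schema.
{B, C, H}⁺: BCH→AJ adds A, J; A→CE adds E; BEJ→CGH adds G → {A, B, C, E, G, H, J}. Minimal: {C, H}⁺ = {C, H}; {B, H}⁺ = {B, H}; {B, C}⁺ = {B, C} — none reach the full schema.
{B, E, J}⁺: BEJ→CGH adds C, G, H; BCH→AJ adds A → {A, B, C, E, G, H, J}. Minimal: {E, J}⁺ = {E, J}; {B, J}⁺ = {B, J}; {B, E}⁺ = {B, E} — none reach the full schema.
{B, G, J}⁺: GJ→E adds E; BEJ→CGH adds C, H; BCH→AJ adds A → {A, B, C, E, G, H, J}. Minimal: {G, J}⁺ = {E, G, J}; {B, J}⁺ = {B, J}; {B, G}⁺ = {B, G} — none reach the full schema.
Any other superkey contains one of these as a subset, so there are no further candidate keys.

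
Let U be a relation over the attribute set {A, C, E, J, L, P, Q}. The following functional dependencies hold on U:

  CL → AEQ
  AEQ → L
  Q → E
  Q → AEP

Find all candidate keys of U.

{C, J, L}, {C, J, Q}

Attributes C, J never appear on any right-hand side, so every candidate key must contain {C, J}.
{C, J}⁺ = {C, J}, which is not all of the schema, so we must add further attributes.
{C, J, L}⁺: CL→AEQ adds A, E, Q; Q→AEP adds P → {A, C, E, J, L, P, Q}. Minimal: {J, L}⁺ = {J, L}; {C, L}⁺ = {A, C, E, L, P, Q}; {C, J}⁺ = {C, J} — none reach the full schema.
{C, J, Q}⁺: Q→E adds E; Q→AEP adds A, P; AEQ→L adds L → {A, C, E, J, L, P, Q}. Minimal: {J, Q}⁺ = {A, E, J, L, P, Q}; {C, Q}⁺ = {A, C, E, L, P, Q}; {C, J}⁺ = {C, J} — none reach the full schema.
Any other superkey contains one of these as a subset, so there are no further candidate keys.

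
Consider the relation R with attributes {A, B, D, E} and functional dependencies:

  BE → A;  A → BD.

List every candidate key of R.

AE, BE

Attribute E never appears on the right-hand side of any dependency, so E must belong to every candidate key.
{E}⁺ = {E}, which is not all of the schema, so we must add further attributes.
{A, E}⁺: A→BD adds B, D → {A, B, D, E}. Minimal: {E}⁺ = {E}; {A}⁺ = {A, B, D} — none reach the full schema.
{B, E}⁺: BE→A adds A; A→BD adds D → {A, B, D, E}. Minimal: {E}⁺ = {E}; {B}⁺ = {B} — none reach the full schema.
Any other superkey contains one of these as a subset, so there are no further candidate keys.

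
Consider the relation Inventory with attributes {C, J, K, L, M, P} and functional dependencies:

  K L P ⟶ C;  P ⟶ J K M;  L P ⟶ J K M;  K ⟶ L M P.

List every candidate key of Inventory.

{K}, {P}

{K}⁺: K→LMP adds L, M, P; KLP→C adds C; P→JKM adds J → {C, J, K, L, M, P}.
{P}⁺: P→JKM adds J, K, M; K→LMP adds L; KLP→C adds C → {C, J, K, L, M, P}.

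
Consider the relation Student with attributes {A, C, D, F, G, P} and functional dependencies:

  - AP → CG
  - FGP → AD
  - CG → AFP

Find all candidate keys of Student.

{A, P}⁺: AP→CG adds C, G; CG→AFP adds F; FGP→AD adds D → {A, C, D, F, G, P}. Minimal: {P}⁺ = {P}; {A}⁺ = {A} — none reach the full schema.
{C, G}⁺: CG→AFP adds A, F, P; FGP→AD adds D → {A, C, D, F, G, P}. Minimal: {G}⁺ = {G}; {C}⁺ = {C} — none reach the full schema.
{F, G, P}⁺: FGP→AD adds A, D; AP→CG adds C → {A, C, D, F, G, P}. Minimal: {G, P}⁺ = {G, P}; {F, P}⁺ = {F, P}; {F, G}⁺ = {F, G} — none reach the full schema.
Any other superkey contains one of these as a subset, so there are no further candidate keys.

(A, P); (C, G); (F, G, P)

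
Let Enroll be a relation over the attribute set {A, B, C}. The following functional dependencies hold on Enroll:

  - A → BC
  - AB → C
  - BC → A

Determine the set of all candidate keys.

(A), (B, C)

{A}⁺: A→BC adds B, C → {A, B, C}.
{B, C}⁺: BC→A adds A → {A, B, C}. Minimal: {C}⁺ = {C}; {B}⁺ = {B} — none reach the full schema.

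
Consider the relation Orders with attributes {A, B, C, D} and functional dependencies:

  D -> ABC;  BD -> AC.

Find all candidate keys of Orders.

{D}

Attribute D never appears on the right-hand side of any dependency, so D must belong to every candidate key.
{D}⁺ = {A, B, C, D}, which is all of the schema, so {D} is the only candidate key.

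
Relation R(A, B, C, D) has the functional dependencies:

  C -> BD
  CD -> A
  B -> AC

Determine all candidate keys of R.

{B}; {C}

{B}⁺: B→AC adds A, C; C→BD adds D → {A, B, C, D}.
{C}⁺: C→BD adds B, D; CD→A adds A → {A, B, C, D}.
Any other superkey contains one of these as a subset, so there are no further candidate keys.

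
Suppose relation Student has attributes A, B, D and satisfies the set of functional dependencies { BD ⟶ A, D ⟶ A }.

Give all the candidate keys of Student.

(B, D)

Attributes B, D never appear on any right-hand side, so every candidate key must contain {B, D}.
{B, D}⁺ = {A, B, D}, which is all of the schema, so {B, D} is the only candidate key.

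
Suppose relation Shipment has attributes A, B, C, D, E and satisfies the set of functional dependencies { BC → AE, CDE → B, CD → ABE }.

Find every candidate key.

Attributes C, D never appear on any right-hand side, so every candidate key must contain {C, D}.
{C, D}⁺ = {A, B, C, D, E}, which is all of the schema, so {C, D} is the only candidate key.

{C, D}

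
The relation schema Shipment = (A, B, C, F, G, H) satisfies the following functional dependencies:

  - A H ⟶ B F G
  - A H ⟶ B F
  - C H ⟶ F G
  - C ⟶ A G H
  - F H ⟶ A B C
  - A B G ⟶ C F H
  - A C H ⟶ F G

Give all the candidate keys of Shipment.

(C), (A, H), (F, H), (A, B, G)

{C}⁺: C→AGH adds A, G, H; ACH→FG adds F; AH→BFG adds B → {A, B, C, F, G, H}.
{A, H}⁺: AH→BFG adds B, F, G; FH→ABC adds C → {A, B, C, F, G, H}.
{F, H}⁺: FH→ABC adds A, B, C; ACH→FG adds G → {A, B, C, F, G, H}.
{A, B, G}⁺: ABG→CFH adds C, F, H → {A, B, C, F, G, H}.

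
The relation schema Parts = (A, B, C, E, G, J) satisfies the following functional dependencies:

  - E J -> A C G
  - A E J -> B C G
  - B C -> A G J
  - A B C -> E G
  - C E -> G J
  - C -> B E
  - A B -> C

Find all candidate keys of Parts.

C, AB, EJ

{C}⁺: C→BE adds B, E; BC→AGJ adds A, G, J → {A, B, C, E, G, J}.
{A, B}⁺: AB→C adds C; BC→AGJ adds G, J; ABC→EG adds E → {A, B, C, E, G, J}. Minimal: {B}⁺ = {B}; {A}⁺ = {A} — none reach the full schema.
{E, J}⁺: EJ→ACG adds A, C, G; AEJ→BCG adds B → {A, B, C, E, G, J}. Minimal: {J}⁺ = {J}; {E}⁺ = {E} — none reach the full schema.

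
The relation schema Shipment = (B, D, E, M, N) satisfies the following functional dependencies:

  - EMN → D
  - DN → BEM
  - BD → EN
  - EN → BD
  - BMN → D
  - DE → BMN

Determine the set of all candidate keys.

{B, D}⁺: BD→EN adds E, N; DE→BMN adds M → {B, D, E, M, N}. Minimal: {D}⁺ = {D}; {B}⁺ = {B} — none reach the full schema.
{D, E}⁺: DE→BMN adds B, M, N → {B, D, E, M, N}. Minimal: {E}⁺ = {E}; {D}⁺ = {D} — none reach the full schema.
{D, N}⁺: DN→BEM adds B, E, M → {B, D, E, M, N}. Minimal: {N}⁺ = {N}; {D}⁺ = {D} — none reach the full schema.
{E, N}⁺: EN→BD adds B, D; DE→BMN adds M → {B, D, E, M, N}. Minimal: {N}⁺ = {N}; {E}⁺ = {E} — none reach the full schema.
{B, M, N}⁺: BMN→D adds D; DN→BEM adds E → {B, D, E, M, N}. Minimal: {M, N}⁺ = {M, N}; {B, N}⁺ = {B, N}; {B, M}⁺ = {B, M} — none reach the full schema.

BD, DE, DN, EN, BMN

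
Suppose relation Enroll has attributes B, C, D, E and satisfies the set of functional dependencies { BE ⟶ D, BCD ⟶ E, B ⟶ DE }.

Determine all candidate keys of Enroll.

{B, C}

Attributes B, C never appear on any right-hand side, so every candidate key must contain {B, C}.
{B, C}⁺ = {B, C, D, E}, which is all of the schema, so {B, C} is the only candidate key.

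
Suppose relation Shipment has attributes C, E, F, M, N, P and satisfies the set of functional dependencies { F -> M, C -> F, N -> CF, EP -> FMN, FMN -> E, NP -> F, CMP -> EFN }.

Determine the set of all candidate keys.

Attribute P never appears on the right-hand side of any dependency, so P must belong to every candidate key.
{P}⁺ = {P}, which is not all of the schema, so we must add further attributes.
{C, P}⁺: C→F adds F; F→M adds M; CMP→EFN adds E, N → {C, E, F, M, N, P}. Minimal: {P}⁺ = {P}; {C}⁺ = {C, F, M} — none reach the full schema.
{E, P}⁺: EP→FMN adds F, M, N; N→CF adds C → {C, E, F, M, N, P}. Minimal: {P}⁺ = {P}; {E}⁺ = {E} — none reach the full schema.
{N, P}⁺: N→CF adds C, F; F→M adds M; FMN→E adds E → {C, E, F, M, N, P}. Minimal: {P}⁺ = {P}; {N}⁺ = {C, E, F, M, N} — none reach the full schema.
Any other superkey contains one of these as a subset, so there are no further candidate keys.

{C, P}, {E, P}, {N, P}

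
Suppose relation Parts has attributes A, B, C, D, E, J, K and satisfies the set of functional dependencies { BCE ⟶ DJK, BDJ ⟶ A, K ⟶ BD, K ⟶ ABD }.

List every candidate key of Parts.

Attributes C, E never appear on any right-hand side, so every candidate key must contain {C, E}.
{C, E}⁺ = {C, E}, which is not all of the schema, so we must add further attributes.
{B, C, E}⁺: BCE→DJK adds D, J, K; BDJ→A adds A → {A, B, C, D, E, J, K}. Minimal: {C, E}⁺ = {C, E}; {B, E}⁺ = {B, E}; {B, C}⁺ = {B, C} — none reach the full schema.
{C, E, K}⁺: K→BD adds B, D; K→ABD adds A; BCE→DJK adds J → {A, B, C, D, E, J, K}. Minimal: {E, K}⁺ = {A, B, D, E, K}; {C, K}⁺ = {A, B, C, D, K}; {C, E}⁺ = {C, E} — none reach the full schema.

(B, C, E); (C, E, K)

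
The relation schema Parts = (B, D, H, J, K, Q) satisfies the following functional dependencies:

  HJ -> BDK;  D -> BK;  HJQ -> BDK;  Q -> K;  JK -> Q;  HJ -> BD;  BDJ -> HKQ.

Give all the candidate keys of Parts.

{D, J}⁺: D→BK adds B, K; JK→Q adds Q; BDJ→HKQ adds H → {B, D, H, J, K, Q}. Minimal: {J}⁺ = {J}; {D}⁺ = {B, D, K} — none reach the full schema.
{H, J}⁺: HJ→BDK adds B, D, K; JK→Q adds Q → {B, D, H, J, K, Q}. Minimal: {J}⁺ = {J}; {H}⁺ = {H} — none reach the full schema.

{D, J}, {H, J}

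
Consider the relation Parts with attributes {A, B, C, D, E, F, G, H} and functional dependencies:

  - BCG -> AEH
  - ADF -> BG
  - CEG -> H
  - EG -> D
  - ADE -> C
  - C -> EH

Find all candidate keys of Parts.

Attribute F never appears on the right-hand side of any dependency, so F must belong to every candidate key.
{F}⁺ = {F}, which is not all of the schema, so we must add further attributes.
{A, C, D, F}⁺: ADF→BG adds B, G; C→EH adds E, H → {A, B, C, D, E, F, G, H}.
{A, C, F, G}⁺: C→EH adds E, H; EG→D adds D; ADF→BG adds B → {A, B, C, D, E, F, G, H}.
{A, D, E, F}⁺: ADF→BG adds B, G; ADE→C adds C; C→EH adds H → {A, B, C, D, E, F, G, H}.
{A, E, F, G}⁺: EG→D adds D; ADE→C adds C; C→EH adds H; ADF→BG adds B → {A, B, C, D, E, F, G, H}.
{B, C, F, G}⁺: BCG→AEH adds A, E, H; EG→D adds D → {A, B, C, D, E, F, G, H}.

(A, C, D, F), (A, C, F, G), (A, D, E, F), (A, E, F, G), (B, C, F, G)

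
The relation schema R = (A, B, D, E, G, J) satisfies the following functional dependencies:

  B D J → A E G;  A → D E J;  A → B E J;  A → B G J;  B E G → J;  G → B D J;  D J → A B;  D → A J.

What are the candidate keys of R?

{A}⁺: A→DEJ adds D, E, J; A→BEJ adds B; A→BGJ adds G → {A, B, D, E, G, J}.
{D}⁺: D→AJ adds A, J; A→DEJ adds E; A→BEJ adds B; A→BGJ adds G → {A, B, D, E, G, J}.
{G}⁺: G→BDJ adds B, D, J; DJ→AB adds A; BDJ→AEG adds E → {A, B, D, E, G, J}.

{A}, {D}, {G}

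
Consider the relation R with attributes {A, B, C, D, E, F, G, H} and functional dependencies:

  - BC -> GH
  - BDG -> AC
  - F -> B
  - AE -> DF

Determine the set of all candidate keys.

ACE; AEG; BCDE; BDEG; CDEF; DEFG

{A, C, E}⁺: AE→DF adds D, F; F→B adds B; BC→GH adds G, H → {A, B, C, D, E, F, G, H}. Minimal: {C, E}⁺ = {C, E}; {A, E}⁺ = {A, B, D, E, F}; {A, C}⁺ = {A, C} — none reach the full schema.
{A, E, G}⁺: AE→DF adds D, F; F→B adds B; BDG→AC adds C; BC→GH adds H → {A, B, C, D, E, F, G, H}. Minimal: {E, G}⁺ = {E, G}; {A, G}⁺ = {A, G}; {A, E}⁺ = {A, B, D, E, F} — none reach the full schema.
{B, C, D, E}⁺: BC→GH adds G, H; BDG→AC adds A; AE→DF adds F → {A, B, C, D, E, F, G, H}. Minimal: {C, D, E}⁺ = {C, D, E}; {B, D, E}⁺ = {B, D, E}; {B, C, E}⁺ = {B, C, E, G, H}; … — none reach the full schema.
{B, D, E, G}⁺: BDG→AC adds A, C; AE→DF adds F; BC→GH adds H → {A, B, C, D, E, F, G, H}. Minimal: {D, E, G}⁺ = {D, E, G}; {B, E, G}⁺ = {B, E, G}; {B, D, G}⁺ = {A, B, C, D, G, H}; … — none reach the full schema.
{C, D, E, F}⁺: F→B adds B; BC→GH adds G, H; BDG→AC adds A → {A, B, C, D, E, F, G, H}. Minimal: {D, E, F}⁺ = {B, D, E, F}; {C, E, F}⁺ = {B, C, E, F, G, H}; {C, D, F}⁺ = {A, B, C, D, F, G, H}; … — none reach the full schema.
{D, E, F, G}⁺: F→B adds B; BDG→AC adds A, C; BC→GH adds H → {A, B, C, D, E, F, G, H}. Minimal: {E, F, G}⁺ = {B, E, F, G}; {D, F, G}⁺ = {A, B, C, D, F, G, H}; {D, E, G}⁺ = {D, E, G}; … — none reach the full schema.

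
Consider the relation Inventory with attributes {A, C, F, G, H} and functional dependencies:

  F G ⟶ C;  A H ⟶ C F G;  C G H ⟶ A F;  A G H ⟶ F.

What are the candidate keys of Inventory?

Attribute H never appears on the right-hand side of any dependency, so H must belong to every candidate key.
{H}⁺ = {H}, which is not all of the schema, so we must add further attributes.
{A, H}⁺: AH→CFG adds C, F, G → {A, C, F, G, H}. Minimal: {H}⁺ = {H}; {A}⁺ = {A} — none reach the full schema.
{C, G, H}⁺: CGH→AF adds A, F → {A, C, F, G, H}. Minimal: {G, H}⁺ = {G, H}; {C, H}⁺ = {C, H}; {C, G}⁺ = {C, G} — none reach the full schema.
{F, G, H}⁺: FG→C adds C; CGH→AF adds A → {A, C, F, G, H}. Minimal: {G, H}⁺ = {G, H}; {F, H}⁺ = {F, H}; {F, G}⁺ = {C, F, G} — none reach the full schema.

{A, H}; {C, G, H}; {F, G, H}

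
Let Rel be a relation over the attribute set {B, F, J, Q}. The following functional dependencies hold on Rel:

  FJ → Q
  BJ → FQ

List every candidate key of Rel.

Attributes B, J never appear on any right-hand side, so every candidate key must contain {B, J}.
{B, J}⁺ = {B, F, J, Q}, which is all of the schema, so {B, J} is the only candidate key.

{B, J}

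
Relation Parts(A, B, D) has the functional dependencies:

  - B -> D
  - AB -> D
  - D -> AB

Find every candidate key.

{B}; {D}

{B}⁺: B→D adds D; D→AB adds A → {A, B, D}.
{D}⁺: D→AB adds A, B → {A, B, D}.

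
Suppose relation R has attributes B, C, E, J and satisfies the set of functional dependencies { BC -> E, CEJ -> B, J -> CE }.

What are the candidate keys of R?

Attribute J never appears on the right-hand side of any dependency, so J must belong to every candidate key.
{J}⁺ = {B, C, E, J}, which is all of the schema, so {J} is the only candidate key.

(J)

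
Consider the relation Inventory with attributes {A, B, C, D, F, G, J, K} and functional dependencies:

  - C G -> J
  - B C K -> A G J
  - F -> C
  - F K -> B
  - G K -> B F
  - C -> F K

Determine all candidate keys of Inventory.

{C, D}, {D, F}, {D, G, K}

{C, D}⁺: C→FK adds F, K; FK→B adds B; BCK→AGJ adds A, G, J → {A, B, C, D, F, G, J, K}.
{D, F}⁺: F→C adds C; C→FK adds K; FK→B adds B; BCK→AGJ adds A, G, J → {A, B, C, D, F, G, J, K}.
{D, G, K}⁺: GK→BF adds B, F; F→C adds C; CG→J adds J; BCK→AGJ adds A → {A, B, C, D, F, G, J, K}.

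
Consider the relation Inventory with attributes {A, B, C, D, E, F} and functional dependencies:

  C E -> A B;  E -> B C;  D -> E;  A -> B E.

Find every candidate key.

{D, F}

Attributes D, F never appear on any right-hand side, so every candidate key must contain {D, F}.
{D, F}⁺ = {A, B, C, D, E, F}, which is all of the schema, so {D, F} is the only candidate key.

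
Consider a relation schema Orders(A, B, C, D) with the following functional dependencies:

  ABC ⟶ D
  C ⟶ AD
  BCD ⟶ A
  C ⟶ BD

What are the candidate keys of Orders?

{C}

Attribute C never appears on the right-hand side of any dependency, so C must belong to every candidate key.
{C}⁺ = {A, B, C, D}, which is all of the schema, so {C} is the only candidate key.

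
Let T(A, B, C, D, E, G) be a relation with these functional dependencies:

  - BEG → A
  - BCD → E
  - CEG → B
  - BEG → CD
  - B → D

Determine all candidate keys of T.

{B, C, G}⁺: B→D adds D; BCD→E adds E; BEG→A adds A → {A, B, C, D, E, G}. Minimal: {C, G}⁺ = {C, G}; {B, G}⁺ = {B, D, G}; {B, C}⁺ = {B, C, D, E} — none reach the full schema.
{B, E, G}⁺: BEG→A adds A; BEG→CD adds C, D → {A, B, C, D, E, G}. Minimal: {E, G}⁺ = {E, G}; {B, G}⁺ = {B, D, G}; {B, E}⁺ = {B, D, E} — none reach the full schema.
{C, E, G}⁺: CEG→B adds B; BEG→CD adds D; BEG→A adds A → {A, B, C, D, E, G}. Minimal: {E, G}⁺ = {E, G}; {C, G}⁺ = {C, G}; {C, E}⁺ = {C, E} — none reach the full schema.

{B, C, G}, {B, E, G}, {C, E, G}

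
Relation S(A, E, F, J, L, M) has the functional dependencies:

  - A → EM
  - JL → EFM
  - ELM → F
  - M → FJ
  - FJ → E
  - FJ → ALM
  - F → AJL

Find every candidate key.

{A}; {F}; {M}; {J, L}

{A}⁺: A→EM adds E, M; M→FJ adds F, J; FJ→ALM adds L → {A, E, F, J, L, M}.
{F}⁺: F→AJL adds A, J, L; A→EM adds E, M → {A, E, F, J, L, M}.
{M}⁺: M→FJ adds F, J; FJ→E adds E; FJ→ALM adds A, L → {A, E, F, J, L, M}.
{J, L}⁺: JL→EFM adds E, F, M; FJ→ALM adds A → {A, E, F, J, L, M}.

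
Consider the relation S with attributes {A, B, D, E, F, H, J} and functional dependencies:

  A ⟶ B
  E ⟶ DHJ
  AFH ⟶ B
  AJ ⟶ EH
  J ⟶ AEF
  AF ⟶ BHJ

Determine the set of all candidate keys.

E; J; AF

{E}⁺: E→DHJ adds D, H, J; J→AEF adds A, F; AF→BHJ adds B → {A, B, D, E, F, H, J}.
{J}⁺: J→AEF adds A, E, F; AF→BHJ adds B, H; E→DHJ adds D → {A, B, D, E, F, H, J}.
{A, F}⁺: A→B adds B; AF→BHJ adds H, J; AJ→EH adds E; E→DHJ adds D → {A, B, D, E, F, H, J}.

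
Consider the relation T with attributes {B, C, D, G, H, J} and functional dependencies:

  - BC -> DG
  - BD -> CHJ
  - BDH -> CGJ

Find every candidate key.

{B, C}; {B, D}

Attribute B never appears on the right-hand side of any dependency, so B must belong to every candidate key.
{B}⁺ = {B}, which is not all of the schema, so we must add further attributes.
{B, C}⁺: BC→DG adds D, G; BD→CHJ adds H, J → {B, C, D, G, H, J}. Minimal: {C}⁺ = {C}; {B}⁺ = {B} — none reach the full schema.
{B, D}⁺: BD→CHJ adds C, H, J; BDH→CGJ adds G → {B, C, D, G, H, J}. Minimal: {D}⁺ = {D}; {B}⁺ = {B} — none reach the full schema.
Any other superkey contains one of these as a subset, so there are no further candidate keys.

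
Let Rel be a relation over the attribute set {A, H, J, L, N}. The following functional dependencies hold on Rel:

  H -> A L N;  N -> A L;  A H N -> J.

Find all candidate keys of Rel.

Attribute H never appears on the right-hand side of any dependency, so H must belong to every candidate key.
{H}⁺ = {A, H, J, L, N}, which is all of the schema, so {H} is the only candidate key.

H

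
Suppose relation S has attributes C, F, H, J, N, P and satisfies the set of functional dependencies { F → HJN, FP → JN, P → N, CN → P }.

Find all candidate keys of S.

{C, F}⁺: F→HJN adds H, J, N; CN→P adds P → {C, F, H, J, N, P}.
No other minimal superkey exists.

{C, F}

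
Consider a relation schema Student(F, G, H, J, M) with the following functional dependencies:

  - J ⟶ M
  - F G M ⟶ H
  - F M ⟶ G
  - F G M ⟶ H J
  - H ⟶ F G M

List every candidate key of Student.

H; FJ; FM

{H}⁺: H→FGM adds F, G, M; FGM→HJ adds J → {F, G, H, J, M}.
{F, J}⁺: J→M adds M; FM→G adds G; FGM→HJ adds H → {F, G, H, J, M}. Minimal: {J}⁺ = {J, M}; {F}⁺ = {F} — none reach the full schema.
{F, M}⁺: FM→G adds G; FGM→HJ adds H, J → {F, G, H, J, M}. Minimal: {M}⁺ = {M}; {F}⁺ = {F} — none reach the full schema.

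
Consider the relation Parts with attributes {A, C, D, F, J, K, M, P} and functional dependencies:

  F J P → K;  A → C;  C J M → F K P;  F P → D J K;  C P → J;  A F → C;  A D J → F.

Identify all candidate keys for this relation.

{A, J, M}, {A, M, P}

Attributes A, M never appear on any right-hand side, so every candidate key must contain {A, M}.
{A, M}⁺ = {A, C, M}, which is not all of the schema, so we must add further attributes.
{A, J, M}⁺: A→C adds C; CJM→FKP adds F, K, P; FP→DJK adds D → {A, C, D, F, J, K, M, P}. Minimal: {J, M}⁺ = {J, M}; {A, M}⁺ = {A, C, M}; {A, J}⁺ = {A, C, J} — none reach the full schema.
{A, M, P}⁺: A→C adds C; CP→J adds J; CJM→FKP adds F, K; FP→DJK adds D → {A, C, D, F, J, K, M, P}. Minimal: {M, P}⁺ = {M, P}; {A, P}⁺ = {A, C, J, P}; {A, M}⁺ = {A, C, M} — none reach the full schema.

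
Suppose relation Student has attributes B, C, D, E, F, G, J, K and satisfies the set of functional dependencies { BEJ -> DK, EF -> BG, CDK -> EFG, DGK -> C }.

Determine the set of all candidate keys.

Attribute J never appears on the right-hand side of any dependency, so J must belong to every candidate key.
{J}⁺ = {J}, which is not all of the schema, so we must add further attributes.
{E, F, J}⁺: EF→BG adds B, G; BEJ→DK adds D, K; DGK→C adds C → {B, C, D, E, F, G, J, K}. Minimal: {F, J}⁺ = {F, J}; {E, J}⁺ = {E, J}; {E, F}⁺ = {B, E, F, G} — none reach the full schema.
{B, C, E, J}⁺: BEJ→DK adds D, K; CDK→EFG adds F, G → {B, C, D, E, F, G, J, K}. Minimal: {C, E, J}⁺ = {C, E, J}; {B, E, J}⁺ = {B, D, E, J, K}; {B, C, J}⁺ = {B, C, J}; … — none reach the full schema.
{B, E, G, J}⁺: BEJ→DK adds D, K; DGK→C adds C; CDK→EFG adds F → {B, C, D, E, F, G, J, K}. Minimal: {E, G, J}⁺ = {E, G, J}; {B, G, J}⁺ = {B, G, J}; {B, E, J}⁺ = {B, D, E, J, K}; … — none reach the full schema.
{C, D, J, K}⁺: CDK→EFG adds E, F, G; EF→BG adds B → {B, C, D, E, F, G, J, K}. Minimal: {D, J, K}⁺ = {D, J, K}; {C, J, K}⁺ = {C, J, K}; {C, D, K}⁺ = {B, C, D, E, F, G, K}; … — none reach the full schema.
{D, G, J, K}⁺: DGK→C adds C; CDK→EFG adds E, F; EF→BG adds B → {B, C, D, E, F, G, J, K}. Minimal: {G, J, K}⁺ = {G, J, K}; {D, J, K}⁺ = {D, J, K}; {D, G, K}⁺ = {B, C, D, E, F, G, K}; … — none reach the full schema.
Any other superkey contains one of these as a subset, so there are no further candidate keys.

(E, F, J), (B, C, E, J), (B, E, G, J), (C, D, J, K), (D, G, J, K)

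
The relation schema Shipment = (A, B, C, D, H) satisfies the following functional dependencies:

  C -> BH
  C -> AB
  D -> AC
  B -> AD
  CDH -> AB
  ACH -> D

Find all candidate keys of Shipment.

{B}⁺: B→AD adds A, D; D→AC adds C; C→BH adds H → {A, B, C, D, H}.
{C}⁺: C→BH adds B, H; C→AB adds A; B→AD adds D → {A, B, C, D, H}.
{D}⁺: D→AC adds A, C; C→BH adds B, H → {A, B, C, D, H}.
Any other superkey contains one of these as a subset, so there are no further candidate keys.

(B), (C), (D)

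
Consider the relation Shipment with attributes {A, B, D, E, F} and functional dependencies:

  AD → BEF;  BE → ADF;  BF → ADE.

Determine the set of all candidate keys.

{A, D}⁺: AD→BEF adds B, E, F → {A, B, D, E, F}.
{B, E}⁺: BE→ADF adds A, D, F → {A, B, D, E, F}.
{B, F}⁺: BF→ADE adds A, D, E → {A, B, D, E, F}.
Any other superkey contains one of these as a subset, so there are no further candidate keys.

(A, D); (B, E); (B, F)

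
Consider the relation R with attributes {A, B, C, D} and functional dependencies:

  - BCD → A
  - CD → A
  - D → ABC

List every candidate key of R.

Attribute D never appears on the right-hand side of any dependency, so D must belong to every candidate key.
{D}⁺ = {A, B, C, D}, which is all of the schema, so {D} is the only candidate key.

{D}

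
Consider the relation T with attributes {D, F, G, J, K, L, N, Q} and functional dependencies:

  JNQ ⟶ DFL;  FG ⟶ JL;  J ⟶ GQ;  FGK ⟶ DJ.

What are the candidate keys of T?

{J, K, N}⁺: J→GQ adds G, Q; JNQ→DFL adds D, F, L → {D, F, G, J, K, L, N, Q}. Minimal: {K, N}⁺ = {K, N}; {J, N}⁺ = {D, F, G, J, L, N, Q}; {J, K}⁺ = {G, J, K, Q} — none reach the full schema.
{F, G, K, N}⁺: FG→JL adds J, L; J→GQ adds Q; FGK→DJ adds D → {D, F, G, J, K, L, N, Q}. Minimal: {G, K, N}⁺ = {G, K, N}; {F, K, N}⁺ = {F, K, N}; {F, G, N}⁺ = {D, F, G, J, L, N, Q}; … — none reach the full schema.
Any other superkey contains one of these as a subset, so there are no further candidate keys.

{J, K, N}, {F, G, K, N}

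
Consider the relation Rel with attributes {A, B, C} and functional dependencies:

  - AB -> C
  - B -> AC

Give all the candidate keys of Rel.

Attribute B never appears on the right-hand side of any dependency, so B must belong to every candidate key.
{B}⁺ = {A, B, C}, which is all of the schema, so {B} is the only candidate key.

{B}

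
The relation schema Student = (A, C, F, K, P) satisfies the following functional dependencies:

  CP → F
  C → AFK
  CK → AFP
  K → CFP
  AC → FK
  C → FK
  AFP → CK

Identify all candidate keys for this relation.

{C}, {K}, {A, F, P}

{C}⁺: C→AFK adds A, F, K; CK→AFP adds P → {A, C, F, K, P}.
{K}⁺: K→CFP adds C, F, P; C→AFK adds A → {A, C, F, K, P}.
{A, F, P}⁺: AFP→CK adds C, K → {A, C, F, K, P}. Minimal: {F, P}⁺ = {F, P}; {A, P}⁺ = {A, P}; {A, F}⁺ = {A, F} — none reach the full schema.
Any other superkey contains one of these as a subset, so there are no further candidate keys.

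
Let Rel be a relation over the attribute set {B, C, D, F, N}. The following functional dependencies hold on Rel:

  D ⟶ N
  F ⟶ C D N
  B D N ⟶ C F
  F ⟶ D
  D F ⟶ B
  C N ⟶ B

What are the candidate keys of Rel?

{F}⁺: F→CDN adds C, D, N; DF→B adds B → {B, C, D, F, N}.
{B, D}⁺: D→N adds N; BDN→CF adds C, F → {B, C, D, F, N}. Minimal: {D}⁺ = {D, N}; {B}⁺ = {B} — none reach the full schema.
{C, D}⁺: D→N adds N; CN→B adds B; BDN→CF adds F → {B, C, D, F, N}. Minimal: {D}⁺ = {D, N}; {C}⁺ = {C} — none reach the full schema.

F; BD; CD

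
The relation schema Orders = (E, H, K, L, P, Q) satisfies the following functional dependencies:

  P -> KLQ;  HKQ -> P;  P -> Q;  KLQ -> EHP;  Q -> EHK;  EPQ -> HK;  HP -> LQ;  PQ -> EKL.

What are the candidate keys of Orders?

{P}⁺: P→KLQ adds K, L, Q; KLQ→EHP adds E, H → {E, H, K, L, P, Q}.
{Q}⁺: Q→EHK adds E, H, K; HKQ→P adds P; HP→LQ adds L → {E, H, K, L, P, Q}.
Any other superkey contains one of these as a subset, so there are no further candidate keys.

{P}, {Q}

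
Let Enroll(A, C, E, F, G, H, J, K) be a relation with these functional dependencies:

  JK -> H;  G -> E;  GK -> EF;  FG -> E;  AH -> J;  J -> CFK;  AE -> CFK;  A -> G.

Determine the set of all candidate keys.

{A, H}, {A, J}

{A, H}⁺: AH→J adds J; J→CFK adds C, F, K; A→G adds G; G→E adds E → {A, C, E, F, G, H, J, K}. Minimal: {H}⁺ = {H}; {A}⁺ = {A, C, E, F, G, K} — none reach the full schema.
{A, J}⁺: J→CFK adds C, F, K; A→G adds G; JK→H adds H; G→E adds E → {A, C, E, F, G, H, J, K}. Minimal: {J}⁺ = {C, F, H, J, K}; {A}⁺ = {A, C, E, F, G, K} — none reach the full schema.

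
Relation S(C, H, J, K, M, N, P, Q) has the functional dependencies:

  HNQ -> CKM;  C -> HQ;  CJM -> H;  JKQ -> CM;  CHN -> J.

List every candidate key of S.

CNP, HNPQ, JKNPQ

{C, N, P}⁺: C→HQ adds H, Q; CHN→J adds J; HNQ→CKM adds K, M → {C, H, J, K, M, N, P, Q}.
{H, N, P, Q}⁺: HNQ→CKM adds C, K, M; CHN→J adds J → {C, H, J, K, M, N, P, Q}.
{J, K, N, P, Q}⁺: JKQ→CM adds C, M; C→HQ adds H → {C, H, J, K, M, N, P, Q}.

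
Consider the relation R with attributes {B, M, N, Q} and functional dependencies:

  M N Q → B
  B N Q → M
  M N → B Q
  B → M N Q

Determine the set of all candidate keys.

{B}⁺: B→MNQ adds M, N, Q → {B, M, N, Q}.
{M, N}⁺: MN→BQ adds B, Q → {B, M, N, Q}. Minimal: {N}⁺ = {N}; {M}⁺ = {M} — none reach the full schema.

B; MN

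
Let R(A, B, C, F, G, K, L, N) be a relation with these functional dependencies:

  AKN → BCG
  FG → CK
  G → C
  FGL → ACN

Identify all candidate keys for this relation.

{F, G, L}⁺: FG→CK adds C, K; FGL→ACN adds A, N; AKN→BCG adds B → {A, B, C, F, G, K, L, N}. Minimal: {G, L}⁺ = {C, G, L}; {F, L}⁺ = {F, L}; {F, G}⁺ = {C, F, G, K} — none reach the full schema.
{A, F, K, L, N}⁺: AKN→BCG adds B, C, G → {A, B, C, F, G, K, L, N}. Minimal: {F, K, L, N}⁺ = {F, K, L, N}; {A, K, L, N}⁺ = {A, B, C, G, K, L, N}; {A, F, L, N}⁺ = {A, F, L, N}; … — none reach the full schema.

FGL, AFKLN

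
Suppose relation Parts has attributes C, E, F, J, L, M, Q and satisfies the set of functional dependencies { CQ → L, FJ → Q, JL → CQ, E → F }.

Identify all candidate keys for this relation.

{C, E, J, M}; {E, J, L, M}

Attributes E, J, M never appear on any right-hand side, so every candidate key must contain {E, J, M}.
{E, J, M}⁺ = {E, F, J, M, Q}, which is not all of the schema, so we must add further attributes.
{C, E, J, M}⁺: E→F adds F; FJ→Q adds Q; CQ→L adds L → {C, E, F, J, L, M, Q}. Minimal: {E, J, M}⁺ = {E, F, J, M, Q}; {C, J, M}⁺ = {C, J, M}; {C, E, M}⁺ = {C, E, F, M}; … — none reach the full schema.
{E, J, L, M}⁺: JL→CQ adds C, Q; E→F adds F → {C, E, F, J, L, M, Q}. Minimal: {J, L, M}⁺ = {C, J, L, M, Q}; {E, L, M}⁺ = {E, F, L, M}; {E, J, M}⁺ = {E, F, J, M, Q}; … — none reach the full schema.
Any other superkey contains one of these as a subset, so there are no further candidate keys.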